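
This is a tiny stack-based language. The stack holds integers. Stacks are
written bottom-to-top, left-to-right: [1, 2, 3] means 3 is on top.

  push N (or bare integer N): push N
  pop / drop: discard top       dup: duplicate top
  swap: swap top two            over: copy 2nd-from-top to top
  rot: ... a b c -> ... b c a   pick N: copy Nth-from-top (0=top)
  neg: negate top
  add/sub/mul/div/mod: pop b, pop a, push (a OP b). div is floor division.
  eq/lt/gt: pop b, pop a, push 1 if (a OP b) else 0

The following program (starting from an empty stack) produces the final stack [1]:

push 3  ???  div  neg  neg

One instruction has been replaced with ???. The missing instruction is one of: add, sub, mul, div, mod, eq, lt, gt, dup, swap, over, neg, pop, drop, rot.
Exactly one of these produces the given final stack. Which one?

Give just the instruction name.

Stack before ???: [3]
Stack after ???:  [3, 3]
The instruction that transforms [3] -> [3, 3] is: dup

Answer: dup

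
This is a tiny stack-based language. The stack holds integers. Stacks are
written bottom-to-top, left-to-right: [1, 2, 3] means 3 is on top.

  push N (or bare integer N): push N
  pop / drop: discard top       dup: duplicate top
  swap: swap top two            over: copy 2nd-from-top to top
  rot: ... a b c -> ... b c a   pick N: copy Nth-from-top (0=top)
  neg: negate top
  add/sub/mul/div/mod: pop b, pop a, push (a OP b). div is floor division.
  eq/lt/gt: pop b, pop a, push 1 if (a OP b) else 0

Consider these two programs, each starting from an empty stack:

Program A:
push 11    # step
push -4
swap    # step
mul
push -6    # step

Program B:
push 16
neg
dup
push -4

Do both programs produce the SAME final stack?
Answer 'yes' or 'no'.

Program A trace:
  After 'push 11': [11]
  After 'push -4': [11, -4]
  After 'swap': [-4, 11]
  After 'mul': [-44]
  After 'push -6': [-44, -6]
Program A final stack: [-44, -6]

Program B trace:
  After 'push 16': [16]
  After 'neg': [-16]
  After 'dup': [-16, -16]
  After 'push -4': [-16, -16, -4]
Program B final stack: [-16, -16, -4]
Same: no

Answer: no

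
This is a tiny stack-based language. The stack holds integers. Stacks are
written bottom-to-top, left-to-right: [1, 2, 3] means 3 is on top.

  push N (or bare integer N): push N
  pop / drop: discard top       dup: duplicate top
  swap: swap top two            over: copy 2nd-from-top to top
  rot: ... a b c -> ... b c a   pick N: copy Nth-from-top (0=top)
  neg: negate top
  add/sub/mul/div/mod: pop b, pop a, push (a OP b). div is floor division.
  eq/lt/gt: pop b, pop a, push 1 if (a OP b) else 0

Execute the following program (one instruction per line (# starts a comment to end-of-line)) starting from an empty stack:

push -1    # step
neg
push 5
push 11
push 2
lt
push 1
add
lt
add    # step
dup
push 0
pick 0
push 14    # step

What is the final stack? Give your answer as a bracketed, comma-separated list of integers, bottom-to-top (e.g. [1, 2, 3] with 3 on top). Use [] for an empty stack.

After 'push -1': [-1]
After 'neg': [1]
After 'push 5': [1, 5]
After 'push 11': [1, 5, 11]
After 'push 2': [1, 5, 11, 2]
After 'lt': [1, 5, 0]
After 'push 1': [1, 5, 0, 1]
After 'add': [1, 5, 1]
After 'lt': [1, 0]
After 'add': [1]
After 'dup': [1, 1]
After 'push 0': [1, 1, 0]
After 'pick 0': [1, 1, 0, 0]
After 'push 14': [1, 1, 0, 0, 14]

Answer: [1, 1, 0, 0, 14]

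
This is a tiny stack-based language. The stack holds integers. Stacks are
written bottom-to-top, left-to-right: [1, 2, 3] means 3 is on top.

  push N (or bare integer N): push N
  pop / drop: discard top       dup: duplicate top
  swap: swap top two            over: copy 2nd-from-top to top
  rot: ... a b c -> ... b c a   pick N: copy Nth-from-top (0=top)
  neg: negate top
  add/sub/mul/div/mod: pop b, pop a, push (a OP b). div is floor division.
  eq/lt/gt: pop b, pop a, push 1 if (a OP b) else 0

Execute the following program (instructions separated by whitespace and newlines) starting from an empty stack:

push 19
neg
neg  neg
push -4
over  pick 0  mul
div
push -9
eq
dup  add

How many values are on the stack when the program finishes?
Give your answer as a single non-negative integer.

Answer: 2

Derivation:
After 'push 19': stack = [19] (depth 1)
After 'neg': stack = [-19] (depth 1)
After 'neg': stack = [19] (depth 1)
After 'neg': stack = [-19] (depth 1)
After 'push -4': stack = [-19, -4] (depth 2)
After 'over': stack = [-19, -4, -19] (depth 3)
After 'pick 0': stack = [-19, -4, -19, -19] (depth 4)
After 'mul': stack = [-19, -4, 361] (depth 3)
After 'div': stack = [-19, -1] (depth 2)
After 'push -9': stack = [-19, -1, -9] (depth 3)
After 'eq': stack = [-19, 0] (depth 2)
After 'dup': stack = [-19, 0, 0] (depth 3)
After 'add': stack = [-19, 0] (depth 2)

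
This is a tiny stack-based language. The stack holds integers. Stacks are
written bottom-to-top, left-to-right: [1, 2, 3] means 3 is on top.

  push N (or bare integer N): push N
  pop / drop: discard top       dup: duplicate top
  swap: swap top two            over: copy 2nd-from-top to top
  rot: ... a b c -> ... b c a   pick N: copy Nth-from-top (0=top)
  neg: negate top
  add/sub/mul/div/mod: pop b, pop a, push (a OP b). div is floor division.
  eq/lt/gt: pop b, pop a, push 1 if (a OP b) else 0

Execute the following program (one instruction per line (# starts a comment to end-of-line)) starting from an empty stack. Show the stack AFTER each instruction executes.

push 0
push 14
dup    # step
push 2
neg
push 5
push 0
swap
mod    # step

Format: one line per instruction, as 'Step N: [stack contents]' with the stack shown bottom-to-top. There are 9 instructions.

Step 1: [0]
Step 2: [0, 14]
Step 3: [0, 14, 14]
Step 4: [0, 14, 14, 2]
Step 5: [0, 14, 14, -2]
Step 6: [0, 14, 14, -2, 5]
Step 7: [0, 14, 14, -2, 5, 0]
Step 8: [0, 14, 14, -2, 0, 5]
Step 9: [0, 14, 14, -2, 0]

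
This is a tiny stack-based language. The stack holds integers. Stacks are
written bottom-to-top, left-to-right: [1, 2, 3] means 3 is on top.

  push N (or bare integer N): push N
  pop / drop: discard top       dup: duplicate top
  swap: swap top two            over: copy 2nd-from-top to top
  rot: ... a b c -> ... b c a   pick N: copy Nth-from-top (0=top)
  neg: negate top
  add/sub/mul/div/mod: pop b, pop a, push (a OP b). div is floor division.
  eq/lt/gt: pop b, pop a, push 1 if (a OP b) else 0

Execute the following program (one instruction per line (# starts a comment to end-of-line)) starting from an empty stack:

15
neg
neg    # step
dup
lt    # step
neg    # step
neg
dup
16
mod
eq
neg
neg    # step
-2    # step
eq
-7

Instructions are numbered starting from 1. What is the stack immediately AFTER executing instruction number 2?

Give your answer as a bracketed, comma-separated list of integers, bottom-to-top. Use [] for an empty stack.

Step 1 ('15'): [15]
Step 2 ('neg'): [-15]

Answer: [-15]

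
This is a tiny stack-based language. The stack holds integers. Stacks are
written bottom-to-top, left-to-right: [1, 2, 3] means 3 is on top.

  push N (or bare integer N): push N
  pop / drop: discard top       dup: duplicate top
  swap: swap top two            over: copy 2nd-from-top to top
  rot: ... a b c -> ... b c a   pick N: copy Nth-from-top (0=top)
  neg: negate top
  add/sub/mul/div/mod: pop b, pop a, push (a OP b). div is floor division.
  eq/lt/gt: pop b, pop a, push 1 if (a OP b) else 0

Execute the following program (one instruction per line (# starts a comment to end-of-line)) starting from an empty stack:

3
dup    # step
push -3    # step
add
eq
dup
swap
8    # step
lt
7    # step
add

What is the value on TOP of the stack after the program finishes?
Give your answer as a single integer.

After 'push 3': [3]
After 'dup': [3, 3]
After 'push -3': [3, 3, -3]
After 'add': [3, 0]
After 'eq': [0]
After 'dup': [0, 0]
After 'swap': [0, 0]
After 'push 8': [0, 0, 8]
After 'lt': [0, 1]
After 'push 7': [0, 1, 7]
After 'add': [0, 8]

Answer: 8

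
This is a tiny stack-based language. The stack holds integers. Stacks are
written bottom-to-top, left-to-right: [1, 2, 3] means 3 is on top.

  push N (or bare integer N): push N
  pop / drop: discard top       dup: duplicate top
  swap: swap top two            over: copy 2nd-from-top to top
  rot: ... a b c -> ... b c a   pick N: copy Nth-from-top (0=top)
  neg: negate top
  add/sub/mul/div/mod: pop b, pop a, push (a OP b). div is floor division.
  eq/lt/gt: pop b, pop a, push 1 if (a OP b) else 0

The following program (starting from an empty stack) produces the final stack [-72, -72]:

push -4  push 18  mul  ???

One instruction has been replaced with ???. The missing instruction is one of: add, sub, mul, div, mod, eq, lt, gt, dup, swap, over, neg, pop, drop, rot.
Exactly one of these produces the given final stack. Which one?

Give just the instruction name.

Answer: dup

Derivation:
Stack before ???: [-72]
Stack after ???:  [-72, -72]
The instruction that transforms [-72] -> [-72, -72] is: dup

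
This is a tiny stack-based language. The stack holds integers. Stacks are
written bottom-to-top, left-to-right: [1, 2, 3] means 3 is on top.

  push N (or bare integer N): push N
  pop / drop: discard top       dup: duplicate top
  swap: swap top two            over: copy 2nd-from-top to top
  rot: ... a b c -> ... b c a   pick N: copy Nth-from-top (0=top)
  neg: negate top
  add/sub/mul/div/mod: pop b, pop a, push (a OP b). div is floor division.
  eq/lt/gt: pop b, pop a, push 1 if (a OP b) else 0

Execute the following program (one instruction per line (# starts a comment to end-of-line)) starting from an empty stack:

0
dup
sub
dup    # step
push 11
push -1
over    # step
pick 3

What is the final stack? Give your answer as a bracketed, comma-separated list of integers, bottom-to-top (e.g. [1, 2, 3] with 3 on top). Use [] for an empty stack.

Answer: [0, 0, 11, -1, 11, 0]

Derivation:
After 'push 0': [0]
After 'dup': [0, 0]
After 'sub': [0]
After 'dup': [0, 0]
After 'push 11': [0, 0, 11]
After 'push -1': [0, 0, 11, -1]
After 'over': [0, 0, 11, -1, 11]
After 'pick 3': [0, 0, 11, -1, 11, 0]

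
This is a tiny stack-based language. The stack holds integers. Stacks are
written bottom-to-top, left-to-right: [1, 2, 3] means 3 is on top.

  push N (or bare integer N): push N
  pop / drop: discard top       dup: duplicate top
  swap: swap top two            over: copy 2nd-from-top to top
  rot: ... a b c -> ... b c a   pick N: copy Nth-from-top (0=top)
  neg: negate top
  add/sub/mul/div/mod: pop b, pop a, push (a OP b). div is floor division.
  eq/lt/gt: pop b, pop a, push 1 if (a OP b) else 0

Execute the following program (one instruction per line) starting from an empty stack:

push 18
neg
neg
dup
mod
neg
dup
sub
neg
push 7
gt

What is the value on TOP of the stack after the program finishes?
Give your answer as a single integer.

After 'push 18': [18]
After 'neg': [-18]
After 'neg': [18]
After 'dup': [18, 18]
After 'mod': [0]
After 'neg': [0]
After 'dup': [0, 0]
After 'sub': [0]
After 'neg': [0]
After 'push 7': [0, 7]
After 'gt': [0]

Answer: 0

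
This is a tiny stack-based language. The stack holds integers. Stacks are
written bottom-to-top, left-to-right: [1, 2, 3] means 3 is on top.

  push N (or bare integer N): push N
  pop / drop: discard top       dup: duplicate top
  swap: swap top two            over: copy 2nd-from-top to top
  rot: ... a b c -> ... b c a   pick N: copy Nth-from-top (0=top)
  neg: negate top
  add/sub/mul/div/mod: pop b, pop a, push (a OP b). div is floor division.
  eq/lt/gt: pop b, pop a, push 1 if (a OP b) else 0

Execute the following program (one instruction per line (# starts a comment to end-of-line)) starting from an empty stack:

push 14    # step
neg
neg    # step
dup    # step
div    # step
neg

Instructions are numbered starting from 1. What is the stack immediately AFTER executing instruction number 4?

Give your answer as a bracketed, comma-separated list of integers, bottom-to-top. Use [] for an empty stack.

Step 1 ('push 14'): [14]
Step 2 ('neg'): [-14]
Step 3 ('neg'): [14]
Step 4 ('dup'): [14, 14]

Answer: [14, 14]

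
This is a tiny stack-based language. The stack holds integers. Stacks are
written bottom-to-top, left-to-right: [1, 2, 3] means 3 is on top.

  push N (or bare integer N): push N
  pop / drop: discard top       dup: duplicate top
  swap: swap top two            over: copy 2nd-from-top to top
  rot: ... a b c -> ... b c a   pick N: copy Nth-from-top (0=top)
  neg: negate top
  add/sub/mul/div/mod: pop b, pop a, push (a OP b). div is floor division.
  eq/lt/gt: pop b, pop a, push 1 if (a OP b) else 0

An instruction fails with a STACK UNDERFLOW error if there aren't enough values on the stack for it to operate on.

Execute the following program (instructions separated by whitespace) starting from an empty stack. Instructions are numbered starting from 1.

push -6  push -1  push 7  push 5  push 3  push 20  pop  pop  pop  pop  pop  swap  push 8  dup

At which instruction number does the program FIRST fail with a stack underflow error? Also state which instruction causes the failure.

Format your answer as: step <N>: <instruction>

Step 1 ('push -6'): stack = [-6], depth = 1
Step 2 ('push -1'): stack = [-6, -1], depth = 2
Step 3 ('push 7'): stack = [-6, -1, 7], depth = 3
Step 4 ('push 5'): stack = [-6, -1, 7, 5], depth = 4
Step 5 ('push 3'): stack = [-6, -1, 7, 5, 3], depth = 5
Step 6 ('push 20'): stack = [-6, -1, 7, 5, 3, 20], depth = 6
Step 7 ('pop'): stack = [-6, -1, 7, 5, 3], depth = 5
Step 8 ('pop'): stack = [-6, -1, 7, 5], depth = 4
Step 9 ('pop'): stack = [-6, -1, 7], depth = 3
Step 10 ('pop'): stack = [-6, -1], depth = 2
Step 11 ('pop'): stack = [-6], depth = 1
Step 12 ('swap'): needs 2 value(s) but depth is 1 — STACK UNDERFLOW

Answer: step 12: swap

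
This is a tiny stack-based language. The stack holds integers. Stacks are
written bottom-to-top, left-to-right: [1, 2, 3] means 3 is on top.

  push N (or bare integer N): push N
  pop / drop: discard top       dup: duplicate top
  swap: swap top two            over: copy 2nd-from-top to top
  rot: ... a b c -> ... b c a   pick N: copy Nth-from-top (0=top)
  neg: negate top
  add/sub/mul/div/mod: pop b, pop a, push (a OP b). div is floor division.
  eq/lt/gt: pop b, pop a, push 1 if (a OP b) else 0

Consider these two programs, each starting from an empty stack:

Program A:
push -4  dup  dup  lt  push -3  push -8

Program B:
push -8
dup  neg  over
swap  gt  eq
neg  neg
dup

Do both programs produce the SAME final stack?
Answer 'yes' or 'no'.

Answer: no

Derivation:
Program A trace:
  After 'push -4': [-4]
  After 'dup': [-4, -4]
  After 'dup': [-4, -4, -4]
  After 'lt': [-4, 0]
  After 'push -3': [-4, 0, -3]
  After 'push -8': [-4, 0, -3, -8]
Program A final stack: [-4, 0, -3, -8]

Program B trace:
  After 'push -8': [-8]
  After 'dup': [-8, -8]
  After 'neg': [-8, 8]
  After 'over': [-8, 8, -8]
  After 'swap': [-8, -8, 8]
  After 'gt': [-8, 0]
  After 'eq': [0]
  After 'neg': [0]
  After 'neg': [0]
  After 'dup': [0, 0]
Program B final stack: [0, 0]
Same: no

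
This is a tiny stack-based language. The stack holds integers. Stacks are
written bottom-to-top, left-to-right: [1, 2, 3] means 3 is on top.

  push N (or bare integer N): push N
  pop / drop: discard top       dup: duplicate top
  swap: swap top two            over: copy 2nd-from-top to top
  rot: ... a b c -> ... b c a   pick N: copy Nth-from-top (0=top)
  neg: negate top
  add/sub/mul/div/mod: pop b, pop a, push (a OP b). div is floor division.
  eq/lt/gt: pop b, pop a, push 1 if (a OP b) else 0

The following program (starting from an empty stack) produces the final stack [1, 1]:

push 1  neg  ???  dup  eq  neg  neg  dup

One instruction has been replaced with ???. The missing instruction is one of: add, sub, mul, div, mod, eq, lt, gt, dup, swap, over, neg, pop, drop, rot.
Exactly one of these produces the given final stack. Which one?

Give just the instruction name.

Stack before ???: [-1]
Stack after ???:  [1]
The instruction that transforms [-1] -> [1] is: neg

Answer: neg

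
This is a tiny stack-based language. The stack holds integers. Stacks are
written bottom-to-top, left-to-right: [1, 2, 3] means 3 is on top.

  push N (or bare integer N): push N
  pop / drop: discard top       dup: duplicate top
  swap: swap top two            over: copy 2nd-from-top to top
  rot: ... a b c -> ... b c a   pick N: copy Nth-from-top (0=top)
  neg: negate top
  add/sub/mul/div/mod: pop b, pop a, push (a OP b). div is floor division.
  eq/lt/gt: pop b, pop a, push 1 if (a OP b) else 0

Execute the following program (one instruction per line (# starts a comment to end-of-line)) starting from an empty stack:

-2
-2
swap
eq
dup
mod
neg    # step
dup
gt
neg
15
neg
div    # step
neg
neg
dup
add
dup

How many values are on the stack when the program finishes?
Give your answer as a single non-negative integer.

After 'push -2': stack = [-2] (depth 1)
After 'push -2': stack = [-2, -2] (depth 2)
After 'swap': stack = [-2, -2] (depth 2)
After 'eq': stack = [1] (depth 1)
After 'dup': stack = [1, 1] (depth 2)
After 'mod': stack = [0] (depth 1)
After 'neg': stack = [0] (depth 1)
After 'dup': stack = [0, 0] (depth 2)
After 'gt': stack = [0] (depth 1)
After 'neg': stack = [0] (depth 1)
After 'push 15': stack = [0, 15] (depth 2)
After 'neg': stack = [0, -15] (depth 2)
After 'div': stack = [0] (depth 1)
After 'neg': stack = [0] (depth 1)
After 'neg': stack = [0] (depth 1)
After 'dup': stack = [0, 0] (depth 2)
After 'add': stack = [0] (depth 1)
After 'dup': stack = [0, 0] (depth 2)

Answer: 2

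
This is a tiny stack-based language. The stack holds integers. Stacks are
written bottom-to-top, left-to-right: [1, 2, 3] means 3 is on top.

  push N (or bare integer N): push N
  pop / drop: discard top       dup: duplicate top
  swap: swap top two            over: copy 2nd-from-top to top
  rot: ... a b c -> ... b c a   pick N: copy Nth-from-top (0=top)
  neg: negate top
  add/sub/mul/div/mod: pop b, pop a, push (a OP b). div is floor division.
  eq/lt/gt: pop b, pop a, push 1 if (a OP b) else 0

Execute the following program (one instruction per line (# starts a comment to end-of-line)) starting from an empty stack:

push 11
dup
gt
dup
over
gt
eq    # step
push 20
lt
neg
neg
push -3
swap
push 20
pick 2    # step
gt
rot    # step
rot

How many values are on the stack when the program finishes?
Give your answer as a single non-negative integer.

Answer: 3

Derivation:
After 'push 11': stack = [11] (depth 1)
After 'dup': stack = [11, 11] (depth 2)
After 'gt': stack = [0] (depth 1)
After 'dup': stack = [0, 0] (depth 2)
After 'over': stack = [0, 0, 0] (depth 3)
After 'gt': stack = [0, 0] (depth 2)
After 'eq': stack = [1] (depth 1)
After 'push 20': stack = [1, 20] (depth 2)
After 'lt': stack = [1] (depth 1)
After 'neg': stack = [-1] (depth 1)
After 'neg': stack = [1] (depth 1)
After 'push -3': stack = [1, -3] (depth 2)
After 'swap': stack = [-3, 1] (depth 2)
After 'push 20': stack = [-3, 1, 20] (depth 3)
After 'pick 2': stack = [-3, 1, 20, -3] (depth 4)
After 'gt': stack = [-3, 1, 1] (depth 3)
After 'rot': stack = [1, 1, -3] (depth 3)
After 'rot': stack = [1, -3, 1] (depth 3)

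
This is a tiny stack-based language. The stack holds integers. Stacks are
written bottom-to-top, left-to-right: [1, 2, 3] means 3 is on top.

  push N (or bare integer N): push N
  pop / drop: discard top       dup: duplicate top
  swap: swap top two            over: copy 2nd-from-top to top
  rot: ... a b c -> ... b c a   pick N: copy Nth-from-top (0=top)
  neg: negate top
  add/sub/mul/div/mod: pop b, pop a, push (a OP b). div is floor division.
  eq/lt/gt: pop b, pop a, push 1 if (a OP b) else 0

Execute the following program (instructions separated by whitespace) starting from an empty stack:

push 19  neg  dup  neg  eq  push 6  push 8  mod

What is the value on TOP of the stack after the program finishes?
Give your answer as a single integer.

After 'push 19': [19]
After 'neg': [-19]
After 'dup': [-19, -19]
After 'neg': [-19, 19]
After 'eq': [0]
After 'push 6': [0, 6]
After 'push 8': [0, 6, 8]
After 'mod': [0, 6]

Answer: 6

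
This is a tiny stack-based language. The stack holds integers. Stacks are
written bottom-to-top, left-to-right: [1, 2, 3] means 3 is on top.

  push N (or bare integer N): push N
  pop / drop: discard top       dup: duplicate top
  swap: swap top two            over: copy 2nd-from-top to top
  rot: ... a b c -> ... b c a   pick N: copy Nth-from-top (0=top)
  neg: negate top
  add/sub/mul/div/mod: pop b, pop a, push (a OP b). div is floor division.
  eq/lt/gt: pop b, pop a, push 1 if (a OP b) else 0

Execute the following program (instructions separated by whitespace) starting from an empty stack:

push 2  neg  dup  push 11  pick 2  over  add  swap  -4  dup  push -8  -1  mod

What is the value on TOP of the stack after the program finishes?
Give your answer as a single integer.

After 'push 2': [2]
After 'neg': [-2]
After 'dup': [-2, -2]
After 'push 11': [-2, -2, 11]
After 'pick 2': [-2, -2, 11, -2]
After 'over': [-2, -2, 11, -2, 11]
After 'add': [-2, -2, 11, 9]
After 'swap': [-2, -2, 9, 11]
After 'push -4': [-2, -2, 9, 11, -4]
After 'dup': [-2, -2, 9, 11, -4, -4]
After 'push -8': [-2, -2, 9, 11, -4, -4, -8]
After 'push -1': [-2, -2, 9, 11, -4, -4, -8, -1]
After 'mod': [-2, -2, 9, 11, -4, -4, 0]

Answer: 0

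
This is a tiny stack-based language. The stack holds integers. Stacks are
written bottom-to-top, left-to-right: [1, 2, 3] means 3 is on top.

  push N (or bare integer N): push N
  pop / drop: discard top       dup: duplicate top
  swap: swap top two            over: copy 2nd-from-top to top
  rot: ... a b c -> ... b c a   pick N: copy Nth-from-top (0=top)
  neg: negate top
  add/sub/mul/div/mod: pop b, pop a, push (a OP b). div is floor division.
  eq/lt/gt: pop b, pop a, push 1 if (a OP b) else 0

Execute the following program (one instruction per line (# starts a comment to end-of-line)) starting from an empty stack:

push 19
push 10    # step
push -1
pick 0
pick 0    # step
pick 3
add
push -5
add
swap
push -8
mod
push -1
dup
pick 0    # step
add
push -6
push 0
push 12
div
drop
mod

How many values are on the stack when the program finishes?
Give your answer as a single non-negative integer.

Answer: 7

Derivation:
After 'push 19': stack = [19] (depth 1)
After 'push 10': stack = [19, 10] (depth 2)
After 'push -1': stack = [19, 10, -1] (depth 3)
After 'pick 0': stack = [19, 10, -1, -1] (depth 4)
After 'pick 0': stack = [19, 10, -1, -1, -1] (depth 5)
After 'pick 3': stack = [19, 10, -1, -1, -1, 10] (depth 6)
After 'add': stack = [19, 10, -1, -1, 9] (depth 5)
After 'push -5': stack = [19, 10, -1, -1, 9, -5] (depth 6)
After 'add': stack = [19, 10, -1, -1, 4] (depth 5)
After 'swap': stack = [19, 10, -1, 4, -1] (depth 5)
  ...
After 'push -1': stack = [19, 10, -1, 4, -1, -1] (depth 6)
After 'dup': stack = [19, 10, -1, 4, -1, -1, -1] (depth 7)
After 'pick 0': stack = [19, 10, -1, 4, -1, -1, -1, -1] (depth 8)
After 'add': stack = [19, 10, -1, 4, -1, -1, -2] (depth 7)
After 'push -6': stack = [19, 10, -1, 4, -1, -1, -2, -6] (depth 8)
After 'push 0': stack = [19, 10, -1, 4, -1, -1, -2, -6, 0] (depth 9)
After 'push 12': stack = [19, 10, -1, 4, -1, -1, -2, -6, 0, 12] (depth 10)
After 'div': stack = [19, 10, -1, 4, -1, -1, -2, -6, 0] (depth 9)
After 'drop': stack = [19, 10, -1, 4, -1, -1, -2, -6] (depth 8)
After 'mod': stack = [19, 10, -1, 4, -1, -1, -2] (depth 7)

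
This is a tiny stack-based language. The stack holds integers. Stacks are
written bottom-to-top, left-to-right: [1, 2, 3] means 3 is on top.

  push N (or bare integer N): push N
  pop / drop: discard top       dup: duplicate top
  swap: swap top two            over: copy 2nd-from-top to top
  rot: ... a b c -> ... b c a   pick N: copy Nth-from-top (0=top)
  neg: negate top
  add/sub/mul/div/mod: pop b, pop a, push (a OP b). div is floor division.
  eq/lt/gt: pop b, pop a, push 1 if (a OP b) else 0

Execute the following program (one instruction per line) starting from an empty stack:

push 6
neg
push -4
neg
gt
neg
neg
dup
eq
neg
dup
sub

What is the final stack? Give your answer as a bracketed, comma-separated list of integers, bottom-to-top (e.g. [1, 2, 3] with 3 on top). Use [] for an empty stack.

Answer: [0]

Derivation:
After 'push 6': [6]
After 'neg': [-6]
After 'push -4': [-6, -4]
After 'neg': [-6, 4]
After 'gt': [0]
After 'neg': [0]
After 'neg': [0]
After 'dup': [0, 0]
After 'eq': [1]
After 'neg': [-1]
After 'dup': [-1, -1]
After 'sub': [0]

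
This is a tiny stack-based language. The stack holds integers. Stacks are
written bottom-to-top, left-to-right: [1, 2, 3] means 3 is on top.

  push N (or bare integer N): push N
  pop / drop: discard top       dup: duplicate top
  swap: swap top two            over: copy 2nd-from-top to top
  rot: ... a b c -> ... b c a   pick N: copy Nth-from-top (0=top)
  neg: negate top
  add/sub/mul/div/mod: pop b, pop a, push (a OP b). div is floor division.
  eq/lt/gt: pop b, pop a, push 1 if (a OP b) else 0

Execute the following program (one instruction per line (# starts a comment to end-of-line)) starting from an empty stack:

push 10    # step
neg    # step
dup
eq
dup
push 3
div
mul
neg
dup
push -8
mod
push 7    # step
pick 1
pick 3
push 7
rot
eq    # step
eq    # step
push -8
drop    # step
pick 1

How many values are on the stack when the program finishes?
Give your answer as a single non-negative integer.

Answer: 5

Derivation:
After 'push 10': stack = [10] (depth 1)
After 'neg': stack = [-10] (depth 1)
After 'dup': stack = [-10, -10] (depth 2)
After 'eq': stack = [1] (depth 1)
After 'dup': stack = [1, 1] (depth 2)
After 'push 3': stack = [1, 1, 3] (depth 3)
After 'div': stack = [1, 0] (depth 2)
After 'mul': stack = [0] (depth 1)
After 'neg': stack = [0] (depth 1)
After 'dup': stack = [0, 0] (depth 2)
  ...
After 'push 7': stack = [0, 0, 7] (depth 3)
After 'pick 1': stack = [0, 0, 7, 0] (depth 4)
After 'pick 3': stack = [0, 0, 7, 0, 0] (depth 5)
After 'push 7': stack = [0, 0, 7, 0, 0, 7] (depth 6)
After 'rot': stack = [0, 0, 7, 0, 7, 0] (depth 6)
After 'eq': stack = [0, 0, 7, 0, 0] (depth 5)
After 'eq': stack = [0, 0, 7, 1] (depth 4)
After 'push -8': stack = [0, 0, 7, 1, -8] (depth 5)
After 'drop': stack = [0, 0, 7, 1] (depth 4)
After 'pick 1': stack = [0, 0, 7, 1, 7] (depth 5)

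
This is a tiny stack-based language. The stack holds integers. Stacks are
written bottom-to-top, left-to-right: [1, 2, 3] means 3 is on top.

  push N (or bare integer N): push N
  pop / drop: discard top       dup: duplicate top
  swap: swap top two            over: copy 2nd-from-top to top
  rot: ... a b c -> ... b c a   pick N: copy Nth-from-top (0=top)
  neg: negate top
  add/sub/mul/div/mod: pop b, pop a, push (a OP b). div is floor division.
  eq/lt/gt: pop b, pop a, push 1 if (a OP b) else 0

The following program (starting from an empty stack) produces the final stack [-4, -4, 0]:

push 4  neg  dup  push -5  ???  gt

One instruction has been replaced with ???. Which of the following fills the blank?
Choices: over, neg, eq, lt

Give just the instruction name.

Answer: over

Derivation:
Stack before ???: [-4, -4, -5]
Stack after ???:  [-4, -4, -5, -4]
Checking each choice:
  over: MATCH
  neg: produces [-4, 0]
  eq: produces [0]
  lt: produces [0]


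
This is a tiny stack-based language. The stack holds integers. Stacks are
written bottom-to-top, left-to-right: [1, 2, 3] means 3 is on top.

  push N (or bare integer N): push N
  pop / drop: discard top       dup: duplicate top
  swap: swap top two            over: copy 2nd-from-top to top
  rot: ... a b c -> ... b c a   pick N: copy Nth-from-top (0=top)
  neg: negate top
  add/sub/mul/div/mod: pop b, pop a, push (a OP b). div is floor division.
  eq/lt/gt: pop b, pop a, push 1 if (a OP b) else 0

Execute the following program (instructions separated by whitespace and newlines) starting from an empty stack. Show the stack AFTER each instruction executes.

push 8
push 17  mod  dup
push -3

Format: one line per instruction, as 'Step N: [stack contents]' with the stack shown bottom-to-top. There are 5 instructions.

Step 1: [8]
Step 2: [8, 17]
Step 3: [8]
Step 4: [8, 8]
Step 5: [8, 8, -3]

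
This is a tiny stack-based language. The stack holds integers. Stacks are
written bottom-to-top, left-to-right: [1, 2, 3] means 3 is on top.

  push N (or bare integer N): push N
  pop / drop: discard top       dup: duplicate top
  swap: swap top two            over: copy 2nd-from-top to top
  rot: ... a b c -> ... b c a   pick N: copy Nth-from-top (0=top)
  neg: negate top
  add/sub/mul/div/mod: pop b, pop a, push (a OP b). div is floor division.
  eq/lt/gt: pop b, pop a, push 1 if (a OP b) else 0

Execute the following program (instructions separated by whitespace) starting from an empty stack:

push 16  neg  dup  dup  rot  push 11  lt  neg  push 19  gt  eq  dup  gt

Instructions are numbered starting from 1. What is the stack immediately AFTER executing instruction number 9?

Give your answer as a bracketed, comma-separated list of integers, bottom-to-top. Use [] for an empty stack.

Answer: [-16, -16, -1, 19]

Derivation:
Step 1 ('push 16'): [16]
Step 2 ('neg'): [-16]
Step 3 ('dup'): [-16, -16]
Step 4 ('dup'): [-16, -16, -16]
Step 5 ('rot'): [-16, -16, -16]
Step 6 ('push 11'): [-16, -16, -16, 11]
Step 7 ('lt'): [-16, -16, 1]
Step 8 ('neg'): [-16, -16, -1]
Step 9 ('push 19'): [-16, -16, -1, 19]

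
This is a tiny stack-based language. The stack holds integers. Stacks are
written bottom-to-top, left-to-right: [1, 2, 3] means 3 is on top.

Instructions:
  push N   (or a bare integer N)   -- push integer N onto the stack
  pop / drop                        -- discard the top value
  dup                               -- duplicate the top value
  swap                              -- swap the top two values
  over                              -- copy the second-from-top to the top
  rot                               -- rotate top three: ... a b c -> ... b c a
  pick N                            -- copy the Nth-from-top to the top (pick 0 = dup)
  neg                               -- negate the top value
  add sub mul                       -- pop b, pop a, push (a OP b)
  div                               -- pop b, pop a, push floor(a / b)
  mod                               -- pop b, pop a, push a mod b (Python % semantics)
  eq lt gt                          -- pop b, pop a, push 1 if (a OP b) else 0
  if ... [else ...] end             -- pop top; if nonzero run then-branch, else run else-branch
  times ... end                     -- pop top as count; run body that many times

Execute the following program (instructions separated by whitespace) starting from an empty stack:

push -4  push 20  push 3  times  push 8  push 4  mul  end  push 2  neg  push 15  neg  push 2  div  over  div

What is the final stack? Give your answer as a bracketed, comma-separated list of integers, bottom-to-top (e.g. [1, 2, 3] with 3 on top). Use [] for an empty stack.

Answer: [-4, 20, 32, 32, 32, -2, 4]

Derivation:
After 'push -4': [-4]
After 'push 20': [-4, 20]
After 'push 3': [-4, 20, 3]
After 'times': [-4, 20]
After 'push 8': [-4, 20, 8]
After 'push 4': [-4, 20, 8, 4]
After 'mul': [-4, 20, 32]
After 'push 8': [-4, 20, 32, 8]
After 'push 4': [-4, 20, 32, 8, 4]
After 'mul': [-4, 20, 32, 32]
After 'push 8': [-4, 20, 32, 32, 8]
After 'push 4': [-4, 20, 32, 32, 8, 4]
After 'mul': [-4, 20, 32, 32, 32]
After 'push 2': [-4, 20, 32, 32, 32, 2]
After 'neg': [-4, 20, 32, 32, 32, -2]
After 'push 15': [-4, 20, 32, 32, 32, -2, 15]
After 'neg': [-4, 20, 32, 32, 32, -2, -15]
After 'push 2': [-4, 20, 32, 32, 32, -2, -15, 2]
After 'div': [-4, 20, 32, 32, 32, -2, -8]
After 'over': [-4, 20, 32, 32, 32, -2, -8, -2]
After 'div': [-4, 20, 32, 32, 32, -2, 4]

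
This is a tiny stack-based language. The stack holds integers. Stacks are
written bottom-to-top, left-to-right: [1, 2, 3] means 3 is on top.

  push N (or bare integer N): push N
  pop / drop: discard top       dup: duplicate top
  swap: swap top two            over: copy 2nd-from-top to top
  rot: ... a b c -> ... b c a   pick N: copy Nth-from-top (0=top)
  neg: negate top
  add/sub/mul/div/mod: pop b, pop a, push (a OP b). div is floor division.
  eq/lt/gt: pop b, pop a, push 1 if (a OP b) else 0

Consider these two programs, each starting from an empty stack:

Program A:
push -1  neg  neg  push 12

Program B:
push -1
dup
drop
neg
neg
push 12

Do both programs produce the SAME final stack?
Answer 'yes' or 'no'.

Answer: yes

Derivation:
Program A trace:
  After 'push -1': [-1]
  After 'neg': [1]
  After 'neg': [-1]
  After 'push 12': [-1, 12]
Program A final stack: [-1, 12]

Program B trace:
  After 'push -1': [-1]
  After 'dup': [-1, -1]
  After 'drop': [-1]
  After 'neg': [1]
  After 'neg': [-1]
  After 'push 12': [-1, 12]
Program B final stack: [-1, 12]
Same: yes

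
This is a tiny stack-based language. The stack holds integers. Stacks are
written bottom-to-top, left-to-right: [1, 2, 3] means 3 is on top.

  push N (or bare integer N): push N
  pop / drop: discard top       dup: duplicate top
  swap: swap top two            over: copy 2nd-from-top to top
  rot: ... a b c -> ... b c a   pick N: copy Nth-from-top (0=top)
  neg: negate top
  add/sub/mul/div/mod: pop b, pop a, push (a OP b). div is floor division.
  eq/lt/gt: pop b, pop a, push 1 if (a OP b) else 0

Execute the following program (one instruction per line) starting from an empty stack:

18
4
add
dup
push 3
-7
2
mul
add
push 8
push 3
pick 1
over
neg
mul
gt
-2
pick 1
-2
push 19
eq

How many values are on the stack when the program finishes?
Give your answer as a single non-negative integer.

After 'push 18': stack = [18] (depth 1)
After 'push 4': stack = [18, 4] (depth 2)
After 'add': stack = [22] (depth 1)
After 'dup': stack = [22, 22] (depth 2)
After 'push 3': stack = [22, 22, 3] (depth 3)
After 'push -7': stack = [22, 22, 3, -7] (depth 4)
After 'push 2': stack = [22, 22, 3, -7, 2] (depth 5)
After 'mul': stack = [22, 22, 3, -14] (depth 4)
After 'add': stack = [22, 22, -11] (depth 3)
After 'push 8': stack = [22, 22, -11, 8] (depth 4)
  ...
After 'pick 1': stack = [22, 22, -11, 8, 3, 8] (depth 6)
After 'over': stack = [22, 22, -11, 8, 3, 8, 3] (depth 7)
After 'neg': stack = [22, 22, -11, 8, 3, 8, -3] (depth 7)
After 'mul': stack = [22, 22, -11, 8, 3, -24] (depth 6)
After 'gt': stack = [22, 22, -11, 8, 1] (depth 5)
After 'push -2': stack = [22, 22, -11, 8, 1, -2] (depth 6)
After 'pick 1': stack = [22, 22, -11, 8, 1, -2, 1] (depth 7)
After 'push -2': stack = [22, 22, -11, 8, 1, -2, 1, -2] (depth 8)
After 'push 19': stack = [22, 22, -11, 8, 1, -2, 1, -2, 19] (depth 9)
After 'eq': stack = [22, 22, -11, 8, 1, -2, 1, 0] (depth 8)

Answer: 8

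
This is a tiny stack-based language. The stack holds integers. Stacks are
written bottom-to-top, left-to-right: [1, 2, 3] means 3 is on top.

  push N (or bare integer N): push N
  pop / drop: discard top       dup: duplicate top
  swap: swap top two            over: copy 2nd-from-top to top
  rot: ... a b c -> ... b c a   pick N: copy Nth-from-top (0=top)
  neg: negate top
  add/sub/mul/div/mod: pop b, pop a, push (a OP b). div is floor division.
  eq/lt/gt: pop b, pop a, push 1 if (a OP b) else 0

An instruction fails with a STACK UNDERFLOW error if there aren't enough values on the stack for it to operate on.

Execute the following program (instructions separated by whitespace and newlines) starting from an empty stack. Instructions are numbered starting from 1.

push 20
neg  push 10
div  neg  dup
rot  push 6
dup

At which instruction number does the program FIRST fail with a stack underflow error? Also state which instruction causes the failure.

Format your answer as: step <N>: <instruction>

Answer: step 7: rot

Derivation:
Step 1 ('push 20'): stack = [20], depth = 1
Step 2 ('neg'): stack = [-20], depth = 1
Step 3 ('push 10'): stack = [-20, 10], depth = 2
Step 4 ('div'): stack = [-2], depth = 1
Step 5 ('neg'): stack = [2], depth = 1
Step 6 ('dup'): stack = [2, 2], depth = 2
Step 7 ('rot'): needs 3 value(s) but depth is 2 — STACK UNDERFLOW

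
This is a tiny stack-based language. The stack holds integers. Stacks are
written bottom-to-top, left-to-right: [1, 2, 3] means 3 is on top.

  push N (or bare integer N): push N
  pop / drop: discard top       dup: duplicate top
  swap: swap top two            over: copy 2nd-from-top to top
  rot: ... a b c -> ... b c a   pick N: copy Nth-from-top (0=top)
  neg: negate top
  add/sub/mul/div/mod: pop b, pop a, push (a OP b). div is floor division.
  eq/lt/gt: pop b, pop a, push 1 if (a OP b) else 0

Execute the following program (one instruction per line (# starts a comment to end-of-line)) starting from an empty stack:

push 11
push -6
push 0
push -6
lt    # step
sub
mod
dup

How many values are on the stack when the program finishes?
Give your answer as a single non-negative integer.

After 'push 11': stack = [11] (depth 1)
After 'push -6': stack = [11, -6] (depth 2)
After 'push 0': stack = [11, -6, 0] (depth 3)
After 'push -6': stack = [11, -6, 0, -6] (depth 4)
After 'lt': stack = [11, -6, 0] (depth 3)
After 'sub': stack = [11, -6] (depth 2)
After 'mod': stack = [-1] (depth 1)
After 'dup': stack = [-1, -1] (depth 2)

Answer: 2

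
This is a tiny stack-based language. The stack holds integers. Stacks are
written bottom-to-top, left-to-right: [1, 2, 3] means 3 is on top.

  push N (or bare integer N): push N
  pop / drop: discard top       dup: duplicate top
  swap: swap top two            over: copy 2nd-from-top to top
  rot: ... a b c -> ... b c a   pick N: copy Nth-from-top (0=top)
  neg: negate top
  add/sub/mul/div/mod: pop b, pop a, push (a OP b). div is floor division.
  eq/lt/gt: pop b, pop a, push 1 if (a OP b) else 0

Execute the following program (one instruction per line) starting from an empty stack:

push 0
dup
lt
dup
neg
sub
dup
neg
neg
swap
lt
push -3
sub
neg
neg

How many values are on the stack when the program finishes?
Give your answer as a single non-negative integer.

After 'push 0': stack = [0] (depth 1)
After 'dup': stack = [0, 0] (depth 2)
After 'lt': stack = [0] (depth 1)
After 'dup': stack = [0, 0] (depth 2)
After 'neg': stack = [0, 0] (depth 2)
After 'sub': stack = [0] (depth 1)
After 'dup': stack = [0, 0] (depth 2)
After 'neg': stack = [0, 0] (depth 2)
After 'neg': stack = [0, 0] (depth 2)
After 'swap': stack = [0, 0] (depth 2)
After 'lt': stack = [0] (depth 1)
After 'push -3': stack = [0, -3] (depth 2)
After 'sub': stack = [3] (depth 1)
After 'neg': stack = [-3] (depth 1)
After 'neg': stack = [3] (depth 1)

Answer: 1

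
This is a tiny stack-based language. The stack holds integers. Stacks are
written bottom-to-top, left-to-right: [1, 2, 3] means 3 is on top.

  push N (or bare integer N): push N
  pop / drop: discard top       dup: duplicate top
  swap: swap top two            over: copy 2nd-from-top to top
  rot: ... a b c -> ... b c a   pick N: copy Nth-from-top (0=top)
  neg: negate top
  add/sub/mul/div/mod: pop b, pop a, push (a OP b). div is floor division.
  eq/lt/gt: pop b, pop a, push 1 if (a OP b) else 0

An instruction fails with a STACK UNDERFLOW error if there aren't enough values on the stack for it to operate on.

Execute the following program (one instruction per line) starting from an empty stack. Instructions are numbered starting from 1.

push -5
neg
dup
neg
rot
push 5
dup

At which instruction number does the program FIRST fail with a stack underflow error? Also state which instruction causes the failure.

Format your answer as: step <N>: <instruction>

Step 1 ('push -5'): stack = [-5], depth = 1
Step 2 ('neg'): stack = [5], depth = 1
Step 3 ('dup'): stack = [5, 5], depth = 2
Step 4 ('neg'): stack = [5, -5], depth = 2
Step 5 ('rot'): needs 3 value(s) but depth is 2 — STACK UNDERFLOW

Answer: step 5: rot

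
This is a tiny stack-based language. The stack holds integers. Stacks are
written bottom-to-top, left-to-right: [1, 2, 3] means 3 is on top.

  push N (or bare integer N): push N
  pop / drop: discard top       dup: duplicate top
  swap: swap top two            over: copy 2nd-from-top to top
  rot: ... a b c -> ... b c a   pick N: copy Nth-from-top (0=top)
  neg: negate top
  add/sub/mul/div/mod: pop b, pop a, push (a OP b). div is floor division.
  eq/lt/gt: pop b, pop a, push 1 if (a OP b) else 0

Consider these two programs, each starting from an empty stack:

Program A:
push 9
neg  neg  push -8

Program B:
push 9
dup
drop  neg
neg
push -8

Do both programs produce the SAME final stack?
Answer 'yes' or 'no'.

Program A trace:
  After 'push 9': [9]
  After 'neg': [-9]
  After 'neg': [9]
  After 'push -8': [9, -8]
Program A final stack: [9, -8]

Program B trace:
  After 'push 9': [9]
  After 'dup': [9, 9]
  After 'drop': [9]
  After 'neg': [-9]
  After 'neg': [9]
  After 'push -8': [9, -8]
Program B final stack: [9, -8]
Same: yes

Answer: yes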